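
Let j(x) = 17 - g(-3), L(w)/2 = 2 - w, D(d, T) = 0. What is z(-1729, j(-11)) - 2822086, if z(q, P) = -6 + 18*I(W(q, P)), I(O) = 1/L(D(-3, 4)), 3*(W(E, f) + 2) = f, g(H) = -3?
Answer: -5644175/2 ≈ -2.8221e+6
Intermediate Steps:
W(E, f) = -2 + f/3
L(w) = 4 - 2*w (L(w) = 2*(2 - w) = 4 - 2*w)
I(O) = 1/4 (I(O) = 1/(4 - 2*0) = 1/(4 + 0) = 1/4)
j(x) = 20 (j(x) = 17 - 1*(-3) = 17 + 3 = 20)
z(q, P) = -3/2 (z(q, P) = -6 + 18*(1/4) = -6 + 9/2 = -3/2)
z(-1729, j(-11)) - 2822086 = -3/2 - 2822086 = -5644175/2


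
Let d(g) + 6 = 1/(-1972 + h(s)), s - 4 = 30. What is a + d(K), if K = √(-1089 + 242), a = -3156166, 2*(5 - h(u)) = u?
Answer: -6261845249/1984 ≈ -3.1562e+6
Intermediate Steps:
s = 34 (s = 4 + 30 = 34)
h(u) = 5 - u/2
K = 11*I*√7 (K = √(-847) = 11*I*√7 ≈ 29.103*I)
d(g) = -11905/1984 (d(g) = -6 + 1/(-1972 + (5 - ½*34)) = -6 + 1/(-1972 + (5 - 17)) = -6 + 1/(-1972 - 12) = -6 + 1/(-1984) = -6 - 1/1984 = -11905/1984)
a + d(K) = -3156166 - 11905/1984 = -6261845249/1984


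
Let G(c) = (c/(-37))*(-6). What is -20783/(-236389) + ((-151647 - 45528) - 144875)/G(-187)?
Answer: 1495863522088/132614229 ≈ 11280.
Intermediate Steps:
G(c) = 6*c/37 (G(c) = (c*(-1/37))*(-6) = -c/37*(-6) = 6*c/37)
-20783/(-236389) + ((-151647 - 45528) - 144875)/G(-187) = -20783/(-236389) + ((-151647 - 45528) - 144875)/(((6/37)*(-187))) = -20783*(-1/236389) + (-197175 - 144875)/(-1122/37) = 20783/236389 - 342050*(-37/1122) = 20783/236389 + 6327925/561 = 1495863522088/132614229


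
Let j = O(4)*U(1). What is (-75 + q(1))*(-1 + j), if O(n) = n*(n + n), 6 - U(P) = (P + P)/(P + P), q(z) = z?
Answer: -11766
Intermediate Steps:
U(P) = 5 (U(P) = 6 - (P + P)/(P + P) = 6 - 2*P/(2*P) = 6 - 2*P*1/(2*P) = 6 - 1*1 = 6 - 1 = 5)
O(n) = 2*n² (O(n) = n*(2*n) = 2*n²)
j = 160 (j = (2*4²)*5 = (2*16)*5 = 32*5 = 160)
(-75 + q(1))*(-1 + j) = (-75 + 1)*(-1 + 160) = -74*159 = -11766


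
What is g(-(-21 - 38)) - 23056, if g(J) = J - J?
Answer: -23056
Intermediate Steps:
g(J) = 0
g(-(-21 - 38)) - 23056 = 0 - 23056 = -23056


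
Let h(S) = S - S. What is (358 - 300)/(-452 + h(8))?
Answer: -29/226 ≈ -0.12832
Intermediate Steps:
h(S) = 0
(358 - 300)/(-452 + h(8)) = (358 - 300)/(-452 + 0) = 58/(-452) = 58*(-1/452) = -29/226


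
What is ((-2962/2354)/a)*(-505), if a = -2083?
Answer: -747905/2451691 ≈ -0.30506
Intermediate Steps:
((-2962/2354)/a)*(-505) = (-2962/2354/(-2083))*(-505) = (-2962*1/2354*(-1/2083))*(-505) = -1481/1177*(-1/2083)*(-505) = (1481/2451691)*(-505) = -747905/2451691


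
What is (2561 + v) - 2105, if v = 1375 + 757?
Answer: 2588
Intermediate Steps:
v = 2132
(2561 + v) - 2105 = (2561 + 2132) - 2105 = 4693 - 2105 = 2588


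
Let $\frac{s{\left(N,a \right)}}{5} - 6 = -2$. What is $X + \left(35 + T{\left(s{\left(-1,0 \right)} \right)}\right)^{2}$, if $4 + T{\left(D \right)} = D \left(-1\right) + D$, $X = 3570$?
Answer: $4531$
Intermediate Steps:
$s{\left(N,a \right)} = 20$ ($s{\left(N,a \right)} = 30 + 5 \left(-2\right) = 30 - 10 = 20$)
$T{\left(D \right)} = -4$ ($T{\left(D \right)} = -4 + \left(D \left(-1\right) + D\right) = -4 + \left(- D + D\right) = -4 + 0 = -4$)
$X + \left(35 + T{\left(s{\left(-1,0 \right)} \right)}\right)^{2} = 3570 + \left(35 - 4\right)^{2} = 3570 + 31^{2} = 3570 + 961 = 4531$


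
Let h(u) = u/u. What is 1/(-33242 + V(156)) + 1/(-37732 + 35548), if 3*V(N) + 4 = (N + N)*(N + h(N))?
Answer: -28649/55414632 ≈ -0.00051699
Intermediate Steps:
h(u) = 1
V(N) = -4/3 + 2*N*(1 + N)/3 (V(N) = -4/3 + ((N + N)*(N + 1))/3 = -4/3 + ((2*N)*(1 + N))/3 = -4/3 + (2*N*(1 + N))/3 = -4/3 + 2*N*(1 + N)/3)
1/(-33242 + V(156)) + 1/(-37732 + 35548) = 1/(-33242 + (-4/3 + (⅔)*156 + (⅔)*156²)) + 1/(-37732 + 35548) = 1/(-33242 + (-4/3 + 104 + (⅔)*24336)) + 1/(-2184) = 1/(-33242 + (-4/3 + 104 + 16224)) - 1/2184 = 1/(-33242 + 48980/3) - 1/2184 = 1/(-50746/3) - 1/2184 = -3/50746 - 1/2184 = -28649/55414632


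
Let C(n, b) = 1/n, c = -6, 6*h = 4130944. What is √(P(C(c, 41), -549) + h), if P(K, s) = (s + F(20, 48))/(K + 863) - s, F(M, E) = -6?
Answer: √166204454048763/15531 ≈ 830.08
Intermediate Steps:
h = 2065472/3 (h = (⅙)*4130944 = 2065472/3 ≈ 6.8849e+5)
P(K, s) = -s + (-6 + s)/(863 + K) (P(K, s) = (s - 6)/(K + 863) - s = (-6 + s)/(863 + K) - s = -s + (-6 + s)/(863 + K))
√(P(C(c, 41), -549) + h) = √((-6 - 862*(-549) - 1*(-549)/(-6))/(863 + 1/(-6)) + 2065472/3) = √((-6 + 473238 - 1*(-⅙)*(-549))/(863 - ⅙) + 2065472/3) = √((-6 + 473238 - 183/2)/(5177/6) + 2065472/3) = √((6/5177)*(946281/2) + 2065472/3) = √(2838843/5177 + 2065472/3) = √(10701465073/15531) = √166204454048763/15531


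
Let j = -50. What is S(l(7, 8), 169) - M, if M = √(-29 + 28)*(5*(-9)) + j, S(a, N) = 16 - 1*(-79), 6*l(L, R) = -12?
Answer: 145 + 45*I ≈ 145.0 + 45.0*I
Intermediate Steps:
l(L, R) = -2 (l(L, R) = (⅙)*(-12) = -2)
S(a, N) = 95 (S(a, N) = 16 + 79 = 95)
M = -50 - 45*I (M = √(-29 + 28)*(5*(-9)) - 50 = √(-1)*(-45) - 50 = I*(-45) - 50 = -45*I - 50 = -50 - 45*I ≈ -50.0 - 45.0*I)
S(l(7, 8), 169) - M = 95 - (-50 - 45*I) = 95 + (50 + 45*I) = 145 + 45*I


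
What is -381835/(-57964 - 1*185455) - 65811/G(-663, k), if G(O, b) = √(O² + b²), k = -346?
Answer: 381835/243419 - 65811*√559285/559285 ≈ -86.431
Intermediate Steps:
-381835/(-57964 - 1*185455) - 65811/G(-663, k) = -381835/(-57964 - 1*185455) - 65811/√((-663)² + (-346)²) = -381835/(-57964 - 185455) - 65811/√(439569 + 119716) = -381835/(-243419) - 65811*√559285/559285 = -381835*(-1/243419) - 65811*√559285/559285 = 381835/243419 - 65811*√559285/559285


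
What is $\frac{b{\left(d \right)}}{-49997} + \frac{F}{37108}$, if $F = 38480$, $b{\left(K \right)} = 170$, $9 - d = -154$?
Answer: $\frac{28199650}{27283657} \approx 1.0336$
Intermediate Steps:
$d = 163$ ($d = 9 - -154 = 9 + 154 = 163$)
$\frac{b{\left(d \right)}}{-49997} + \frac{F}{37108} = \frac{170}{-49997} + \frac{38480}{37108} = 170 \left(- \frac{1}{49997}\right) + 38480 \cdot \frac{1}{37108} = - \frac{10}{2941} + \frac{9620}{9277} = \frac{28199650}{27283657}$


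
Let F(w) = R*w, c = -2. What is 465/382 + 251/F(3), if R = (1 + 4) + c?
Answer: 100067/3438 ≈ 29.106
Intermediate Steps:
R = 3 (R = (1 + 4) - 2 = 5 - 2 = 3)
F(w) = 3*w
465/382 + 251/F(3) = 465/382 + 251/((3*3)) = 465*(1/382) + 251/9 = 465/382 + 251*(⅑) = 465/382 + 251/9 = 100067/3438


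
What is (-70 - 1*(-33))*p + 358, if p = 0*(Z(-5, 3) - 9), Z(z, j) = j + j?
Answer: 358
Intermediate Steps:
Z(z, j) = 2*j
p = 0 (p = 0*(2*3 - 9) = 0*(6 - 9) = 0*(-3) = 0)
(-70 - 1*(-33))*p + 358 = (-70 - 1*(-33))*0 + 358 = (-70 + 33)*0 + 358 = -37*0 + 358 = 0 + 358 = 358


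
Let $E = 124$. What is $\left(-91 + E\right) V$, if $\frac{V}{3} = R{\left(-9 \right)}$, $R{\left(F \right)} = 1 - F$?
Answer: $990$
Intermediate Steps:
$V = 30$ ($V = 3 \left(1 - -9\right) = 3 \left(1 + 9\right) = 3 \cdot 10 = 30$)
$\left(-91 + E\right) V = \left(-91 + 124\right) 30 = 33 \cdot 30 = 990$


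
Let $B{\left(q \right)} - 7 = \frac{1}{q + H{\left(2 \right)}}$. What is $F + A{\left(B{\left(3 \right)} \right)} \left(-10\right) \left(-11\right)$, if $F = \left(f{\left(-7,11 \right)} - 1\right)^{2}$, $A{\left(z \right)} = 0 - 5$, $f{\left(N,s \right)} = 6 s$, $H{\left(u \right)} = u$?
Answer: $3675$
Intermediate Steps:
$B{\left(q \right)} = 7 + \frac{1}{2 + q}$ ($B{\left(q \right)} = 7 + \frac{1}{q + 2} = 7 + \frac{1}{2 + q}$)
$A{\left(z \right)} = -5$ ($A{\left(z \right)} = 0 - 5 = -5$)
$F = 4225$ ($F = \left(6 \cdot 11 - 1\right)^{2} = \left(66 - 1\right)^{2} = 65^{2} = 4225$)
$F + A{\left(B{\left(3 \right)} \right)} \left(-10\right) \left(-11\right) = 4225 + \left(-5\right) \left(-10\right) \left(-11\right) = 4225 + 50 \left(-11\right) = 4225 - 550 = 3675$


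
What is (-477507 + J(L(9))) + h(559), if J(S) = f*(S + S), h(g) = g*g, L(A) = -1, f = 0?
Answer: -165026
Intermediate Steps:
h(g) = g²
J(S) = 0 (J(S) = 0*(S + S) = 0*(2*S) = 0)
(-477507 + J(L(9))) + h(559) = (-477507 + 0) + 559² = -477507 + 312481 = -165026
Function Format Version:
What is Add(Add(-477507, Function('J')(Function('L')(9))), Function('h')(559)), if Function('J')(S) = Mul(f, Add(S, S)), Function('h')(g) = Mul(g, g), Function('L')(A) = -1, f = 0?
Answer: -165026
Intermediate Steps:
Function('h')(g) = Pow(g, 2)
Function('J')(S) = 0 (Function('J')(S) = Mul(0, Add(S, S)) = Mul(0, Mul(2, S)) = 0)
Add(Add(-477507, Function('J')(Function('L')(9))), Function('h')(559)) = Add(Add(-477507, 0), Pow(559, 2)) = Add(-477507, 312481) = -165026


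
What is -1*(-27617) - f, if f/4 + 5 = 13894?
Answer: -27939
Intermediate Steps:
f = 55556 (f = -20 + 4*13894 = -20 + 55576 = 55556)
-1*(-27617) - f = -1*(-27617) - 1*55556 = 27617 - 55556 = -27939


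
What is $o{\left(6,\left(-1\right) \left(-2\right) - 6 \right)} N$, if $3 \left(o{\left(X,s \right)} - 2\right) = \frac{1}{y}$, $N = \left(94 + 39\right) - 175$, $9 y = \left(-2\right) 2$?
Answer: $- \frac{105}{2} \approx -52.5$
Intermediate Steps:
$y = - \frac{4}{9}$ ($y = \frac{\left(-2\right) 2}{9} = \frac{1}{9} \left(-4\right) = - \frac{4}{9} \approx -0.44444$)
$N = -42$ ($N = 133 - 175 = -42$)
$o{\left(X,s \right)} = \frac{5}{4}$ ($o{\left(X,s \right)} = 2 + \frac{1}{3 \left(- \frac{4}{9}\right)} = 2 + \frac{1}{3} \left(- \frac{9}{4}\right) = 2 - \frac{3}{4} = \frac{5}{4}$)
$o{\left(6,\left(-1\right) \left(-2\right) - 6 \right)} N = \frac{5}{4} \left(-42\right) = - \frac{105}{2}$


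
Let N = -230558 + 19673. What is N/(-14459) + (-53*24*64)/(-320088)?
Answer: 2861618173/192839683 ≈ 14.839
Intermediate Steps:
N = -210885
N/(-14459) + (-53*24*64)/(-320088) = -210885/(-14459) + (-53*24*64)/(-320088) = -210885*(-1/14459) - 1272*64*(-1/320088) = 210885/14459 - 81408*(-1/320088) = 210885/14459 + 3392/13337 = 2861618173/192839683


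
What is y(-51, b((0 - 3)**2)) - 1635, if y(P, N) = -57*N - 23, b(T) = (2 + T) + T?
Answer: -2798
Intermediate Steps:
b(T) = 2 + 2*T
y(P, N) = -23 - 57*N
y(-51, b((0 - 3)**2)) - 1635 = (-23 - 57*(2 + 2*(0 - 3)**2)) - 1635 = (-23 - 57*(2 + 2*(-3)**2)) - 1635 = (-23 - 57*(2 + 2*9)) - 1635 = (-23 - 57*(2 + 18)) - 1635 = (-23 - 57*20) - 1635 = (-23 - 1140) - 1635 = -1163 - 1635 = -2798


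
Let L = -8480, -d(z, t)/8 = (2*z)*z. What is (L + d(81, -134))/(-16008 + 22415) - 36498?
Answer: -233956142/6407 ≈ -36516.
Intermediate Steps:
d(z, t) = -16*z² (d(z, t) = -8*2*z*z = -16*z²)
(L + d(81, -134))/(-16008 + 22415) - 36498 = (-8480 - 16*81²)/(-16008 + 22415) - 36498 = (-8480 - 16*6561)/6407 - 36498 = (-8480 - 104976)*(1/6407) - 36498 = -113456*1/6407 - 36498 = -113456/6407 - 36498 = -233956142/6407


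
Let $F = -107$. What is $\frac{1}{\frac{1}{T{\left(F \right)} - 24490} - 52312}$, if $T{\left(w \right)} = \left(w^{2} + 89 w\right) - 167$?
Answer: $- \frac{22731}{1189104073} \approx -1.9116 \cdot 10^{-5}$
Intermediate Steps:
$T{\left(w \right)} = -167 + w^{2} + 89 w$
$\frac{1}{\frac{1}{T{\left(F \right)} - 24490} - 52312} = \frac{1}{\frac{1}{\left(-167 + \left(-107\right)^{2} + 89 \left(-107\right)\right) - 24490} - 52312} = \frac{1}{\frac{1}{\left(-167 + 11449 - 9523\right) - 24490} - 52312} = \frac{1}{\frac{1}{1759 - 24490} - 52312} = \frac{1}{\frac{1}{-22731} - 52312} = \frac{1}{- \frac{1}{22731} - 52312} = \frac{1}{- \frac{1189104073}{22731}} = - \frac{22731}{1189104073}$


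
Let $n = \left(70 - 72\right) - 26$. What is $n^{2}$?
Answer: $784$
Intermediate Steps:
$n = -28$ ($n = -2 - 26 = -28$)
$n^{2} = \left(-28\right)^{2} = 784$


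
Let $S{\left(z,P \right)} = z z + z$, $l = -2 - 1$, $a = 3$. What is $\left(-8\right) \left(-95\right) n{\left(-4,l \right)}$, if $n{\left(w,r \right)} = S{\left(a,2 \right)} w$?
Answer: $-36480$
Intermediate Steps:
$l = -3$ ($l = -2 - 1 = -3$)
$S{\left(z,P \right)} = z + z^{2}$ ($S{\left(z,P \right)} = z^{2} + z = z + z^{2}$)
$n{\left(w,r \right)} = 12 w$ ($n{\left(w,r \right)} = 3 \left(1 + 3\right) w = 3 \cdot 4 w = 12 w$)
$\left(-8\right) \left(-95\right) n{\left(-4,l \right)} = \left(-8\right) \left(-95\right) 12 \left(-4\right) = 760 \left(-48\right) = -36480$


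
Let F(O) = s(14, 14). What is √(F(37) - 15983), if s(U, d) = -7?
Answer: I*√15990 ≈ 126.45*I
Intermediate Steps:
F(O) = -7
√(F(37) - 15983) = √(-7 - 15983) = √(-15990) = I*√15990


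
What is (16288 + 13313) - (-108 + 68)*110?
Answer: 34001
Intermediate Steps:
(16288 + 13313) - (-108 + 68)*110 = 29601 - (-40)*110 = 29601 - 1*(-4400) = 29601 + 4400 = 34001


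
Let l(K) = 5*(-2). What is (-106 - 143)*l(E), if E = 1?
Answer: 2490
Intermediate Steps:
l(K) = -10
(-106 - 143)*l(E) = (-106 - 143)*(-10) = -249*(-10) = 2490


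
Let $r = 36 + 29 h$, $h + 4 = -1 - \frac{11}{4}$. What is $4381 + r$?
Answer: $\frac{16769}{4} \approx 4192.3$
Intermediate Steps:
$h = - \frac{31}{4}$ ($h = -4 - \left(1 + \frac{11}{4}\right) = -4 - \frac{15}{4} = - \frac{31}{4} \approx -7.75$)
$r = - \frac{755}{4}$ ($r = 36 + 29 \left(- \frac{31}{4}\right) = 36 - \frac{899}{4} = - \frac{755}{4} \approx -188.75$)
$4381 + r = 4381 - \frac{755}{4} = \frac{16769}{4}$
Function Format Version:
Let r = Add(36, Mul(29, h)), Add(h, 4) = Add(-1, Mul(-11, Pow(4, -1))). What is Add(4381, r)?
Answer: Rational(16769, 4) ≈ 4192.3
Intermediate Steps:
h = Rational(-31, 4) (h = Add(-4, Add(-1, Mul(-11, Pow(4, -1)))) = Add(-4, Add(-1, Mul(-11, Rational(1, 4)))) = Add(-4, Add(-1, Rational(-11, 4))) = Add(-4, Rational(-15, 4)) = Rational(-31, 4) ≈ -7.7500)
r = Rational(-755, 4) (r = Add(36, Mul(29, Rational(-31, 4))) = Add(36, Rational(-899, 4)) = Rational(-755, 4) ≈ -188.75)
Add(4381, r) = Add(4381, Rational(-755, 4)) = Rational(16769, 4)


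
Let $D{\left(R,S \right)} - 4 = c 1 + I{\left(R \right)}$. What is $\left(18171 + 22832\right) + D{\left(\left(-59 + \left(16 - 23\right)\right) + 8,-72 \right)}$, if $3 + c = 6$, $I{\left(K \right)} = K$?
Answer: $40952$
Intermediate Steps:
$c = 3$ ($c = -3 + 6 = 3$)
$D{\left(R,S \right)} = 7 + R$ ($D{\left(R,S \right)} = 4 + \left(3 \cdot 1 + R\right) = 4 + \left(3 + R\right) = 7 + R$)
$\left(18171 + 22832\right) + D{\left(\left(-59 + \left(16 - 23\right)\right) + 8,-72 \right)} = \left(18171 + 22832\right) + \left(7 + \left(\left(-59 + \left(16 - 23\right)\right) + 8\right)\right) = 41003 + \left(7 + \left(\left(-59 + \left(16 - 23\right)\right) + 8\right)\right) = 41003 + \left(7 + \left(\left(-59 - 7\right) + 8\right)\right) = 41003 + \left(7 + \left(-66 + 8\right)\right) = 41003 + \left(7 - 58\right) = 41003 - 51 = 40952$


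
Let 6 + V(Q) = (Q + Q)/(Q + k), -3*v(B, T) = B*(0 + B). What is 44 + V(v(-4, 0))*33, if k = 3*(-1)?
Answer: -2794/25 ≈ -111.76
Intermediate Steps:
v(B, T) = -B**2/3 (v(B, T) = -B*(0 + B)/3 = -B*B/3 = -B**2/3)
k = -3
V(Q) = -6 + 2*Q/(-3 + Q) (V(Q) = -6 + (Q + Q)/(Q - 3) = -6 + (2*Q)/(-3 + Q) = -6 + 2*Q/(-3 + Q))
44 + V(v(-4, 0))*33 = 44 + (2*(9 - (-2)*(-4)**2/3)/(-3 - 1/3*(-4)**2))*33 = 44 + (2*(9 - (-2)*16/3)/(-3 - 1/3*16))*33 = 44 + (2*(9 - 2*(-16/3))/(-3 - 16/3))*33 = 44 + (2*(9 + 32/3)/(-25/3))*33 = 44 + (2*(-3/25)*(59/3))*33 = 44 - 118/25*33 = 44 - 3894/25 = -2794/25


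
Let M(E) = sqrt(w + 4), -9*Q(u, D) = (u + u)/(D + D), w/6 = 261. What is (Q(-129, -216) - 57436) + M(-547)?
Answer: -37218571/648 + sqrt(1570) ≈ -57396.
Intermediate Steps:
w = 1566 (w = 6*261 = 1566)
Q(u, D) = -u/(9*D) (Q(u, D) = -(u + u)/(9*(D + D)) = -2*u/(9*(2*D)) = -2*u*1/(2*D)/9 = -u/(9*D))
M(E) = sqrt(1570) (M(E) = sqrt(1566 + 4) = sqrt(1570))
(Q(-129, -216) - 57436) + M(-547) = (-1/9*(-129)/(-216) - 57436) + sqrt(1570) = (-1/9*(-129)*(-1/216) - 57436) + sqrt(1570) = (-43/648 - 57436) + sqrt(1570) = -37218571/648 + sqrt(1570)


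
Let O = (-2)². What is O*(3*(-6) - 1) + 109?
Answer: 33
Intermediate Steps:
O = 4
O*(3*(-6) - 1) + 109 = 4*(3*(-6) - 1) + 109 = 4*(-18 - 1) + 109 = 4*(-19) + 109 = -76 + 109 = 33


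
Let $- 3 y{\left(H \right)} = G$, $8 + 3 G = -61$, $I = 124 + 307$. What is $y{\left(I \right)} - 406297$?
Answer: $- \frac{1218868}{3} \approx -4.0629 \cdot 10^{5}$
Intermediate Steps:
$I = 431$
$G = -23$ ($G = - \frac{8}{3} + \frac{1}{3} \left(-61\right) = - \frac{8}{3} - \frac{61}{3} = -23$)
$y{\left(H \right)} = \frac{23}{3}$ ($y{\left(H \right)} = \left(- \frac{1}{3}\right) \left(-23\right) = \frac{23}{3}$)
$y{\left(I \right)} - 406297 = \frac{23}{3} - 406297 = - \frac{1218868}{3}$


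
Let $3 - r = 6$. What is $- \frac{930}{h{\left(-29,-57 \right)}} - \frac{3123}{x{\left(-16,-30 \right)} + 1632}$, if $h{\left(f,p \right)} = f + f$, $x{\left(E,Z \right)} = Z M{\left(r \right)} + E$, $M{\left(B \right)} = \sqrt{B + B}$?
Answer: $\frac{133810221}{9486103} - \frac{46845 i \sqrt{6}}{1308428} \approx 14.106 - 0.087698 i$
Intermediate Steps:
$r = -3$ ($r = 3 - 6 = -3$)
$M{\left(B \right)} = \sqrt{2} \sqrt{B}$ ($M{\left(B \right)} = \sqrt{2 B} = \sqrt{2} \sqrt{B}$)
$x{\left(E,Z \right)} = E + i Z \sqrt{6}$ ($x{\left(E,Z \right)} = Z \sqrt{2} \sqrt{-3} + E = Z \sqrt{2} i \sqrt{3} + E = Z i \sqrt{6} + E = i Z \sqrt{6} + E = E + i Z \sqrt{6}$)
$h{\left(f,p \right)} = 2 f$
$- \frac{930}{h{\left(-29,-57 \right)}} - \frac{3123}{x{\left(-16,-30 \right)} + 1632} = - \frac{930}{2 \left(-29\right)} - \frac{3123}{\left(-16 + i \left(-30\right) \sqrt{6}\right) + 1632} = - \frac{930}{-58} - \frac{3123}{\left(-16 - 30 i \sqrt{6}\right) + 1632} = \left(-930\right) \left(- \frac{1}{58}\right) - \frac{3123}{1616 - 30 i \sqrt{6}} = \frac{465}{29} - \frac{3123}{1616 - 30 i \sqrt{6}}$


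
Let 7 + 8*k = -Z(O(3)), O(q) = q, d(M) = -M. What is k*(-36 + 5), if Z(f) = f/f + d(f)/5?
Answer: 1147/40 ≈ 28.675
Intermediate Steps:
Z(f) = 1 - f/5 (Z(f) = f/f - f/5 = 1 - f*(⅕) = 1 - f/5)
k = -37/40 (k = -7/8 + (-(1 - ⅕*3))/8 = -7/8 + (-(1 - ⅗))/8 = -7/8 + (-1*⅖)/8 = -7/8 + (⅛)*(-⅖) = -7/8 - 1/20 = -37/40 ≈ -0.92500)
k*(-36 + 5) = -37*(-36 + 5)/40 = -37/40*(-31) = 1147/40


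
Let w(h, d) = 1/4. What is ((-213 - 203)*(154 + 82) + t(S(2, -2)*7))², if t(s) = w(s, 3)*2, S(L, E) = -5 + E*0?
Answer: 38553715201/4 ≈ 9.6384e+9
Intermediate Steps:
w(h, d) = ¼
S(L, E) = -5 (S(L, E) = -5 + 0 = -5)
t(s) = ½ (t(s) = (¼)*2 = ½)
((-213 - 203)*(154 + 82) + t(S(2, -2)*7))² = ((-213 - 203)*(154 + 82) + ½)² = (-416*236 + ½)² = (-98176 + ½)² = (-196351/2)² = 38553715201/4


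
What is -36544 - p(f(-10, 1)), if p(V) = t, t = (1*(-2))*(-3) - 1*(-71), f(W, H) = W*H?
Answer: -36621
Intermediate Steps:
f(W, H) = H*W
t = 77 (t = -2*(-3) + 71 = 6 + 71 = 77)
p(V) = 77
-36544 - p(f(-10, 1)) = -36544 - 1*77 = -36544 - 77 = -36621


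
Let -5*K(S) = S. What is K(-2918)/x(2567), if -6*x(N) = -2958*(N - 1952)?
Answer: 2918/1515975 ≈ 0.0019248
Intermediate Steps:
K(S) = -S/5
x(N) = -962336 + 493*N (x(N) = -(-493)*(N - 1952) = -(-493)*(-1952 + N) = -(5774016 - 2958*N)/6 = -962336 + 493*N)
K(-2918)/x(2567) = (-1/5*(-2918))/(-962336 + 493*2567) = 2918/(5*(-962336 + 1265531)) = (2918/5)/303195 = (2918/5)*(1/303195) = 2918/1515975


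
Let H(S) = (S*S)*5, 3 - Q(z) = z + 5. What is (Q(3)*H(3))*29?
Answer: -6525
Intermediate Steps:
Q(z) = -2 - z (Q(z) = 3 - (z + 5) = 3 - (5 + z) = 3 + (-5 - z) = -2 - z)
H(S) = 5*S² (H(S) = S²*5 = 5*S²)
(Q(3)*H(3))*29 = ((-2 - 1*3)*(5*3²))*29 = ((-2 - 3)*(5*9))*29 = -5*45*29 = -225*29 = -6525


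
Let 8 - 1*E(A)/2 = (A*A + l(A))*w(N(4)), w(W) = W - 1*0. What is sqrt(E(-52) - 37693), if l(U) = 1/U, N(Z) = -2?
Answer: I*sqrt(4539522)/13 ≈ 163.89*I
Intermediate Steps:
w(W) = W (w(W) = W + 0 = W)
l(U) = 1/U
E(A) = 16 + 4/A + 4*A**2 (E(A) = 16 - 2*(A*A + 1/A)*(-2) = 16 - 2*(A**2 + 1/A)*(-2) = 16 - 2*(1/A + A**2)*(-2) = 16 - 2*(-2/A - 2*A**2) = 16 + (4/A + 4*A**2) = 16 + 4/A + 4*A**2)
sqrt(E(-52) - 37693) = sqrt((16 + 4/(-52) + 4*(-52)**2) - 37693) = sqrt((16 + 4*(-1/52) + 4*2704) - 37693) = sqrt((16 - 1/13 + 10816) - 37693) = sqrt(140815/13 - 37693) = sqrt(-349194/13) = I*sqrt(4539522)/13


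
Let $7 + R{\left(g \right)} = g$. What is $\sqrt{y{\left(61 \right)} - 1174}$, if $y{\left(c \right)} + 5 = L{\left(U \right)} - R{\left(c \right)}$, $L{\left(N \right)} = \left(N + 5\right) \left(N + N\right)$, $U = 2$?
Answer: $i \sqrt{1205} \approx 34.713 i$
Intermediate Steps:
$R{\left(g \right)} = -7 + g$
$L{\left(N \right)} = 2 N \left(5 + N\right)$ ($L{\left(N \right)} = \left(5 + N\right) 2 N = 2 N \left(5 + N\right)$)
$y{\left(c \right)} = 30 - c$ ($y{\left(c \right)} = -5 - \left(-7 + c - 4 \left(5 + 2\right)\right) = -5 - \left(-7 - 28 + c\right) = -5 + \left(28 - \left(-7 + c\right)\right) = -5 - \left(-35 + c\right) = 30 - c$)
$\sqrt{y{\left(61 \right)} - 1174} = \sqrt{\left(30 - 61\right) - 1174} = \sqrt{-31 - 1174} = \sqrt{-1205} = i \sqrt{1205}$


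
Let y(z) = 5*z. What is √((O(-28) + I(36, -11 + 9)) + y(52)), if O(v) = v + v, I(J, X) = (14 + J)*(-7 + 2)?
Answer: I*√46 ≈ 6.7823*I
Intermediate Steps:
I(J, X) = -70 - 5*J (I(J, X) = (14 + J)*(-5) = -70 - 5*J)
O(v) = 2*v
√((O(-28) + I(36, -11 + 9)) + y(52)) = √((2*(-28) + (-70 - 5*36)) + 5*52) = √((-56 + (-70 - 180)) + 260) = √((-56 - 250) + 260) = √(-306 + 260) = √(-46) = I*√46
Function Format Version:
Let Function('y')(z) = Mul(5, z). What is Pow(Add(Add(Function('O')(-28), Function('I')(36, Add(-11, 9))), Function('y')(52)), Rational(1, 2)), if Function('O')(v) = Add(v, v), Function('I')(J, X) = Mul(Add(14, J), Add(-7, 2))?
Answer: Mul(I, Pow(46, Rational(1, 2))) ≈ Mul(6.7823, I)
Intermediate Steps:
Function('I')(J, X) = Add(-70, Mul(-5, J)) (Function('I')(J, X) = Mul(Add(14, J), -5) = Add(-70, Mul(-5, J)))
Function('O')(v) = Mul(2, v)
Pow(Add(Add(Function('O')(-28), Function('I')(36, Add(-11, 9))), Function('y')(52)), Rational(1, 2)) = Pow(Add(Add(Mul(2, -28), Add(-70, Mul(-5, 36))), Mul(5, 52)), Rational(1, 2)) = Pow(Add(Add(-56, Add(-70, -180)), 260), Rational(1, 2)) = Pow(Add(Add(-56, -250), 260), Rational(1, 2)) = Pow(Add(-306, 260), Rational(1, 2)) = Pow(-46, Rational(1, 2)) = Mul(I, Pow(46, Rational(1, 2)))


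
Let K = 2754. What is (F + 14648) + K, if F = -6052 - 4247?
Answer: 7103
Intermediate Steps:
F = -10299
(F + 14648) + K = (-10299 + 14648) + 2754 = 4349 + 2754 = 7103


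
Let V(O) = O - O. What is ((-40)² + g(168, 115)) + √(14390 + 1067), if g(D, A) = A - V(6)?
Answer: 1715 + √15457 ≈ 1839.3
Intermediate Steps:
V(O) = 0
g(D, A) = A (g(D, A) = A - 1*0 = A + 0 = A)
((-40)² + g(168, 115)) + √(14390 + 1067) = ((-40)² + 115) + √(14390 + 1067) = (1600 + 115) + √15457 = 1715 + √15457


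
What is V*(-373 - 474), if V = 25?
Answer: -21175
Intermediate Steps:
V*(-373 - 474) = 25*(-373 - 474) = 25*(-847) = -21175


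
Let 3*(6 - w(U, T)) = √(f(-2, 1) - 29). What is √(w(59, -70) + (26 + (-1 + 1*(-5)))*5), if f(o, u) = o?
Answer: √(954 - 3*I*√31)/3 ≈ 10.296 - 0.090128*I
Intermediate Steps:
w(U, T) = 6 - I*√31/3 (w(U, T) = 6 - √(-2 - 29)/3 = 6 - I*√31/3)
√(w(59, -70) + (26 + (-1 + 1*(-5)))*5) = √((6 - I*√31/3) + (26 + (-1 + 1*(-5)))*5) = √((6 - I*√31/3) + (26 + (-1 - 5))*5) = √((6 - I*√31/3) + (26 - 6)*5) = √((6 - I*√31/3) + 20*5) = √((6 - I*√31/3) + 100) = √(106 - I*√31/3)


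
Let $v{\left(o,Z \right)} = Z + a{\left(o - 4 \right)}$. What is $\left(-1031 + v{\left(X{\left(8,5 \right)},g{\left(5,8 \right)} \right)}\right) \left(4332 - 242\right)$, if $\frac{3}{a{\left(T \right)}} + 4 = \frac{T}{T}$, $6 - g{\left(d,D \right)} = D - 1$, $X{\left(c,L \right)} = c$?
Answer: $-4224970$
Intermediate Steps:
$g{\left(d,D \right)} = 7 - D$ ($g{\left(d,D \right)} = 6 - \left(D - 1\right) = 6 - \left(-1 + D\right) = 7 - D$)
$a{\left(T \right)} = -1$ ($a{\left(T \right)} = \frac{3}{-4 + \frac{T}{T}} = \frac{3}{-4 + 1} = \frac{3}{-3} = 3 \left(- \frac{1}{3}\right) = -1$)
$v{\left(o,Z \right)} = -1 + Z$ ($v{\left(o,Z \right)} = Z - 1 = -1 + Z$)
$\left(-1031 + v{\left(X{\left(8,5 \right)},g{\left(5,8 \right)} \right)}\right) \left(4332 - 242\right) = \left(-1031 + \left(-1 + \left(7 - 8\right)\right)\right) \left(4332 - 242\right) = \left(-1031 + \left(-1 + \left(7 - 8\right)\right)\right) 4090 = \left(-1031 - 2\right) 4090 = \left(-1033\right) 4090 = -4224970$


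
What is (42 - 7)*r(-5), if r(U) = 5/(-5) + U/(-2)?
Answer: 105/2 ≈ 52.500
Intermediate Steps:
r(U) = -1 - U/2 (r(U) = 5*(-⅕) + U*(-½) = -1 - U/2)
(42 - 7)*r(-5) = (42 - 7)*(-1 - ½*(-5)) = 35*(-1 + 5/2) = 35*(3/2) = 105/2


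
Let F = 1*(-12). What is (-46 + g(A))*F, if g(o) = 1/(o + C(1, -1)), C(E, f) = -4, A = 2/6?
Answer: 6108/11 ≈ 555.27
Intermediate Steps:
A = ⅓ (A = 2*(⅙) = ⅓ ≈ 0.33333)
g(o) = 1/(-4 + o) (g(o) = 1/(o - 4) = 1/(-4 + o))
F = -12
(-46 + g(A))*F = (-46 + 1/(-4 + ⅓))*(-12) = (-46 + 1/(-11/3))*(-12) = (-46 - 3/11)*(-12) = -509/11*(-12) = 6108/11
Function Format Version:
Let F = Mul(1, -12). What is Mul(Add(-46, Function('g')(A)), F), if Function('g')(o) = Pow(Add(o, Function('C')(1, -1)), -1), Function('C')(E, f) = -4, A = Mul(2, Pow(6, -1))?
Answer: Rational(6108, 11) ≈ 555.27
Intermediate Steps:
A = Rational(1, 3) (A = Mul(2, Rational(1, 6)) = Rational(1, 3) ≈ 0.33333)
Function('g')(o) = Pow(Add(-4, o), -1) (Function('g')(o) = Pow(Add(o, -4), -1) = Pow(Add(-4, o), -1))
F = -12
Mul(Add(-46, Function('g')(A)), F) = Mul(Add(-46, Pow(Add(-4, Rational(1, 3)), -1)), -12) = Mul(Add(-46, Pow(Rational(-11, 3), -1)), -12) = Mul(Add(-46, Rational(-3, 11)), -12) = Mul(Rational(-509, 11), -12) = Rational(6108, 11)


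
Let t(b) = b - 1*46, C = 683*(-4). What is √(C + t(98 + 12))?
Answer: 2*I*√667 ≈ 51.653*I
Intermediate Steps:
C = -2732
t(b) = -46 + b (t(b) = b - 46 = -46 + b)
√(C + t(98 + 12)) = √(-2732 + (-46 + (98 + 12))) = √(-2732 + (-46 + 110)) = √(-2732 + 64) = √(-2668) = 2*I*√667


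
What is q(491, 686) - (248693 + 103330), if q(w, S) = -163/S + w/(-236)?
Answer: -28495745451/80948 ≈ -3.5203e+5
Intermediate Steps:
q(w, S) = -163/S - w/236 (q(w, S) = -163/S + w*(-1/236) = -163/S - w/236)
q(491, 686) - (248693 + 103330) = (-163/686 - 1/236*491) - (248693 + 103330) = (-163*1/686 - 491/236) - 1*352023 = (-163/686 - 491/236) - 352023 = -187647/80948 - 352023 = -28495745451/80948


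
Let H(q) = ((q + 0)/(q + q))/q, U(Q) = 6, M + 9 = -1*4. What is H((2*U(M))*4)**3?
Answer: 1/884736 ≈ 1.1303e-6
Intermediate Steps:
M = -13 (M = -9 - 1*4 = -9 - 4 = -13)
H(q) = 1/(2*q) (H(q) = (q/((2*q)))/q = (q*(1/(2*q)))/q = 1/(2*q))
H((2*U(M))*4)**3 = (1/(2*(((2*6)*4))))**3 = (1/(2*((12*4))))**3 = ((1/2)/48)**3 = ((1/2)*(1/48))**3 = (1/96)**3 = 1/884736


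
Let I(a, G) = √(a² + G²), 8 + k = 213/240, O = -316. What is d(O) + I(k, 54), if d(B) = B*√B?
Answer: √18986161/80 - 632*I*√79 ≈ 54.466 - 5617.3*I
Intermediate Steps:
d(B) = B^(3/2)
k = -569/80 (k = -8 + 213/240 = -8 + 213*(1/240) = -8 + 71/80 = -569/80 ≈ -7.1125)
I(a, G) = √(G² + a²)
d(O) + I(k, 54) = (-316)^(3/2) + √(54² + (-569/80)²) = -632*I*√79 + √(2916 + 323761/6400) = -632*I*√79 + √(18986161/6400) = -632*I*√79 + √18986161/80 = √18986161/80 - 632*I*√79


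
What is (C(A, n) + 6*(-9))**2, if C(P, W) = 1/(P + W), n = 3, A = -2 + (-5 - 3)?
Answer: 143641/49 ≈ 2931.4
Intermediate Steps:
A = -10 (A = -2 - 8 = -10)
(C(A, n) + 6*(-9))**2 = (1/(-10 + 3) + 6*(-9))**2 = (1/(-7) - 54)**2 = (-1/7 - 54)**2 = (-379/7)**2 = 143641/49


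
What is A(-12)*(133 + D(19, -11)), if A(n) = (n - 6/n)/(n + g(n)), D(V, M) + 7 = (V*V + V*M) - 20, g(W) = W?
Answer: 989/8 ≈ 123.63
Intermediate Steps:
D(V, M) = -27 + V**2 + M*V (D(V, M) = -7 + ((V*V + V*M) - 20) = -7 + ((V**2 + M*V) - 20) = -7 + (-20 + V**2 + M*V) = -27 + V**2 + M*V)
A(n) = (n - 6/n)/(2*n) (A(n) = (n - 6/n)/(n + n) = (n - 6/n)/((2*n)) = (n - 6/n)*(1/(2*n)) = (n - 6/n)/(2*n))
A(-12)*(133 + D(19, -11)) = (1/2 - 3/(-12)**2)*(133 + (-27 + 19**2 - 11*19)) = (1/2 - 3*1/144)*(133 + (-27 + 361 - 209)) = (1/2 - 1/48)*(133 + 125) = (23/48)*258 = 989/8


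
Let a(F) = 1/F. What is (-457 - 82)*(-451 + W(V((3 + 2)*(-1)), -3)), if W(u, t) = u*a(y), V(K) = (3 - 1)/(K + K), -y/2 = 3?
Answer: 7292131/30 ≈ 2.4307e+5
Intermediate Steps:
y = -6 (y = -2*3 = -6)
V(K) = 1/K (V(K) = 2/((2*K)) = 2*(1/(2*K)) = 1/K)
W(u, t) = -u/6 (W(u, t) = u/(-6) = u*(-⅙) = -u/6)
(-457 - 82)*(-451 + W(V((3 + 2)*(-1)), -3)) = (-457 - 82)*(-451 - (-1/(3 + 2))/6) = -539*(-451 - 1/(6*(5*(-1)))) = -539*(-451 - ⅙/(-5)) = -539*(-451 - ⅙*(-⅕)) = -539*(-451 + 1/30) = -539*(-13529/30) = 7292131/30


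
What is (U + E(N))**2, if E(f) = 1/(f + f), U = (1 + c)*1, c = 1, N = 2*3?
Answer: 625/144 ≈ 4.3403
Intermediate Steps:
N = 6
U = 2 (U = (1 + 1)*1 = 2*1 = 2)
E(f) = 1/(2*f)
(U + E(N))**2 = (2 + (1/2)/6)**2 = (2 + (1/2)*(1/6))**2 = (2 + 1/12)**2 = (25/12)**2 = 625/144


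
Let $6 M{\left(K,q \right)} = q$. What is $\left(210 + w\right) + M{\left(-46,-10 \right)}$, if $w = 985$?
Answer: $\frac{3580}{3} \approx 1193.3$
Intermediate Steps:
$M{\left(K,q \right)} = \frac{q}{6}$
$\left(210 + w\right) + M{\left(-46,-10 \right)} = \left(210 + 985\right) + \frac{1}{6} \left(-10\right) = 1195 - \frac{5}{3} = \frac{3580}{3}$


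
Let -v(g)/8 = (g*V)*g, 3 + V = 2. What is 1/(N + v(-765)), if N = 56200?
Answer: 1/4738000 ≈ 2.1106e-7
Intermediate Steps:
V = -1 (V = -3 + 2 = -1)
v(g) = 8*g² (v(g) = -8*g*(-1)*g = -8*(-g)*g = -(-8)*g² = 8*g²)
1/(N + v(-765)) = 1/(56200 + 8*(-765)²) = 1/(56200 + 8*585225) = 1/(56200 + 4681800) = 1/4738000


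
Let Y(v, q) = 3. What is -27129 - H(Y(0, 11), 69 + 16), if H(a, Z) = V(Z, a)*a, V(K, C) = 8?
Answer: -27153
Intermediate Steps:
H(a, Z) = 8*a
-27129 - H(Y(0, 11), 69 + 16) = -27129 - 8*3 = -27129 - 1*24 = -27129 - 24 = -27153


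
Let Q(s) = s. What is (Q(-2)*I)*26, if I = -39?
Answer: 2028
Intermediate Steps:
(Q(-2)*I)*26 = -2*(-39)*26 = 78*26 = 2028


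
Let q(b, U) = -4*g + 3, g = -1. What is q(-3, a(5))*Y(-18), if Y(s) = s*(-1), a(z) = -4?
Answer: 126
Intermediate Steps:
q(b, U) = 7 (q(b, U) = -4*(-1) + 3 = 4 + 3 = 7)
Y(s) = -s
q(-3, a(5))*Y(-18) = 7*(-1*(-18)) = 7*18 = 126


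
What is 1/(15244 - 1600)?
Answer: 1/13644 ≈ 7.3292e-5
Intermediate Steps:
1/(15244 - 1600) = 1/13644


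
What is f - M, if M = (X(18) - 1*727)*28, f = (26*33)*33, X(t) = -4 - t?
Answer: 49286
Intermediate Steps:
f = 28314 (f = 858*33 = 28314)
M = -20972 (M = ((-4 - 1*18) - 1*727)*28 = ((-4 - 18) - 727)*28 = (-22 - 727)*28 = -749*28 = -20972)
f - M = 28314 - 1*(-20972) = 28314 + 20972 = 49286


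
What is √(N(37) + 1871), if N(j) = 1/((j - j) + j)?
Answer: 6*√71151/37 ≈ 43.255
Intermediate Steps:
N(j) = 1/j (N(j) = 1/(0 + j) = 1/j)
√(N(37) + 1871) = √(1/37 + 1871) = √(69228/37) = 6*√71151/37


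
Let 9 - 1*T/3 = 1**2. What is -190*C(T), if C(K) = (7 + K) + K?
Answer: -10450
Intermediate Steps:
T = 24 (T = 27 - 3*1**2 = 27 - 3*1 = 27 - 3 = 24)
C(K) = 7 + 2*K
-190*C(T) = -190*(7 + 2*24) = -190*(7 + 48) = -190*55 = -10450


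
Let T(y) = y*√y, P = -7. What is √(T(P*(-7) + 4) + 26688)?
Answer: √(26688 + 53*√53) ≈ 164.54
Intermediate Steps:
T(y) = y^(3/2)
√(T(P*(-7) + 4) + 26688) = √((-7*(-7) + 4)^(3/2) + 26688) = √((49 + 4)^(3/2) + 26688) = √(53^(3/2) + 26688) = √(53*√53 + 26688) = √(26688 + 53*√53)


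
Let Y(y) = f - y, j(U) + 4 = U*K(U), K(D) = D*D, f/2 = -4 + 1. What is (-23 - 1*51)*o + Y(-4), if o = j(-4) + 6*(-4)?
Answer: 6806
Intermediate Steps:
f = -6 (f = 2*(-4 + 1) = 2*(-3) = -6)
K(D) = D**2
j(U) = -4 + U**3 (j(U) = -4 + U*U**2 = -4 + U**3)
Y(y) = -6 - y
o = -92 (o = (-4 + (-4)**3) + 6*(-4) = (-4 - 64) - 24 = -68 - 24 = -92)
(-23 - 1*51)*o + Y(-4) = (-23 - 1*51)*(-92) + (-6 - 1*(-4)) = (-23 - 51)*(-92) + (-6 + 4) = -74*(-92) - 2 = 6808 - 2 = 6806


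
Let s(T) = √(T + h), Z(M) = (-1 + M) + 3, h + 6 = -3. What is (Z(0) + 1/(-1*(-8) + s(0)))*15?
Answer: 2310/73 - 45*I/73 ≈ 31.644 - 0.61644*I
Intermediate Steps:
h = -9 (h = -6 - 3 = -9)
Z(M) = 2 + M
s(T) = √(-9 + T) (s(T) = √(T - 9) = √(-9 + T))
(Z(0) + 1/(-1*(-8) + s(0)))*15 = ((2 + 0) + 1/(-1*(-8) + √(-9 + 0)))*15 = (2 + 1/(8 + √(-9)))*15 = (2 + 1/(8 + 3*I))*15 = (2 + (8 - 3*I)/73)*15 = 30 + 15*(8 - 3*I)/73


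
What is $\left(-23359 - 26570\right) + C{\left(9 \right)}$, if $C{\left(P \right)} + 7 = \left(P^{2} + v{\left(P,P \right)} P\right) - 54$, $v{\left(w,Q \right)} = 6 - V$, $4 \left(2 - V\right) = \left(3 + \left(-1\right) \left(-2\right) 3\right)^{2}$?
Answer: $- \frac{198763}{4} \approx -49691.0$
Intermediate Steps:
$V = - \frac{73}{4}$ ($V = 2 - \frac{\left(3 + \left(-1\right) \left(-2\right) 3\right)^{2}}{4} = 2 - \frac{\left(3 + 2 \cdot 3\right)^{2}}{4} = 2 - \frac{\left(3 + 6\right)^{2}}{4} = 2 - \frac{9^{2}}{4} = 2 - \frac{81}{4} = - \frac{73}{4} \approx -18.25$)
$v{\left(w,Q \right)} = \frac{97}{4}$ ($v{\left(w,Q \right)} = 6 - - \frac{73}{4} = 6 + \frac{73}{4} = \frac{97}{4}$)
$C{\left(P \right)} = -61 + P^{2} + \frac{97 P}{4}$ ($C{\left(P \right)} = -7 - \left(54 - P^{2} - \frac{97 P}{4}\right) = -7 + \left(-54 + P^{2} + \frac{97 P}{4}\right) = -61 + P^{2} + \frac{97 P}{4}$)
$\left(-23359 - 26570\right) + C{\left(9 \right)} = \left(-23359 - 26570\right) + \left(-61 + 9^{2} + \frac{97}{4} \cdot 9\right) = -49929 + \left(-61 + 81 + \frac{873}{4}\right) = -49929 + \frac{953}{4} = - \frac{198763}{4}$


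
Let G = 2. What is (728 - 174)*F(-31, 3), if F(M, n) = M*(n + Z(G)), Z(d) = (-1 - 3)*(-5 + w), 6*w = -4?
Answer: -1322398/3 ≈ -4.4080e+5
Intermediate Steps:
w = -⅔ (w = (⅙)*(-4) = -⅔ ≈ -0.66667)
Z(d) = 68/3 (Z(d) = (-1 - 3)*(-5 - ⅔) = -4*(-17/3) = 68/3)
F(M, n) = M*(68/3 + n) (F(M, n) = M*(n + 68/3) = M*(68/3 + n))
(728 - 174)*F(-31, 3) = (728 - 174)*((⅓)*(-31)*(68 + 3*3)) = 554*((⅓)*(-31)*(68 + 9)) = 554*((⅓)*(-31)*77) = 554*(-2387/3) = -1322398/3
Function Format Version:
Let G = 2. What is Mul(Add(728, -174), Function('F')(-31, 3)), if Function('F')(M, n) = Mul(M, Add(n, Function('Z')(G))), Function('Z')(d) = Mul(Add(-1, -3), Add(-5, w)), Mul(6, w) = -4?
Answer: Rational(-1322398, 3) ≈ -4.4080e+5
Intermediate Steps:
w = Rational(-2, 3) (w = Mul(Rational(1, 6), -4) = Rational(-2, 3) ≈ -0.66667)
Function('Z')(d) = Rational(68, 3) (Function('Z')(d) = Mul(Add(-1, -3), Add(-5, Rational(-2, 3))) = Mul(-4, Rational(-17, 3)) = Rational(68, 3))
Function('F')(M, n) = Mul(M, Add(Rational(68, 3), n)) (Function('F')(M, n) = Mul(M, Add(n, Rational(68, 3))) = Mul(M, Add(Rational(68, 3), n)))
Mul(Add(728, -174), Function('F')(-31, 3)) = Mul(Add(728, -174), Mul(Rational(1, 3), -31, Add(68, Mul(3, 3)))) = Mul(554, Mul(Rational(1, 3), -31, Add(68, 9))) = Mul(554, Mul(Rational(1, 3), -31, 77)) = Mul(554, Rational(-2387, 3)) = Rational(-1322398, 3)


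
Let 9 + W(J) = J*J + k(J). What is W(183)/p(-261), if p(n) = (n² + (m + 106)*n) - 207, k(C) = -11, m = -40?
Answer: 33469/50688 ≈ 0.66029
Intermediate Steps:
p(n) = -207 + n² + 66*n (p(n) = (n² + (-40 + 106)*n) - 207 = (n² + 66*n) - 207 = -207 + n² + 66*n)
W(J) = -20 + J² (W(J) = -9 + (J*J - 11) = -9 + (J² - 11) = -9 + (-11 + J²) = -20 + J²)
W(183)/p(-261) = (-20 + 183²)/(-207 + (-261)² + 66*(-261)) = (-20 + 33489)/(-207 + 68121 - 17226) = 33469/50688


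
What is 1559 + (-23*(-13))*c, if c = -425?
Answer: -125516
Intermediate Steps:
1559 + (-23*(-13))*c = 1559 - 23*(-13)*(-425) = 1559 + 299*(-425) = 1559 - 127075 = -125516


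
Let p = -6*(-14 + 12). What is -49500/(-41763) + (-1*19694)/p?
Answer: -136981087/83526 ≈ -1640.0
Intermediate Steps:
p = 12 (p = -6*(-2) = 12)
-49500/(-41763) + (-1*19694)/p = -49500/(-41763) - 1*19694/12 = -49500*(-1/41763) - 19694*1/12 = 16500/13921 - 9847/6 = -136981087/83526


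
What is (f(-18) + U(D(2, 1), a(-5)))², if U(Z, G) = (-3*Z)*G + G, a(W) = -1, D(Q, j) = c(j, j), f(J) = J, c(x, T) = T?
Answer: 256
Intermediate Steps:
D(Q, j) = j
U(Z, G) = G - 3*G*Z (U(Z, G) = -3*G*Z + G = G - 3*G*Z)
(f(-18) + U(D(2, 1), a(-5)))² = (-18 - (1 - 3*1))² = (-18 - (1 - 3))² = (-18 - 1*(-2))² = (-18 + 2)² = (-16)² = 256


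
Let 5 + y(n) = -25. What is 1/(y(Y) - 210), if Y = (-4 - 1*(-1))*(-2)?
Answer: -1/240 ≈ -0.0041667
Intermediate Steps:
Y = 6 (Y = (-4 + 1)*(-2) = -3*(-2) = 6)
y(n) = -30 (y(n) = -5 - 25 = -30)
1/(y(Y) - 210) = 1/(-30 - 210) = 1/(-240) = -1/240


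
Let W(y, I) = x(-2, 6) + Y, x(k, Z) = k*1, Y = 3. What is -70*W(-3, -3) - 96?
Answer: -166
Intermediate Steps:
x(k, Z) = k
W(y, I) = 1 (W(y, I) = -2 + 3 = 1)
-70*W(-3, -3) - 96 = -70*1 - 96 = -70 - 96 = -166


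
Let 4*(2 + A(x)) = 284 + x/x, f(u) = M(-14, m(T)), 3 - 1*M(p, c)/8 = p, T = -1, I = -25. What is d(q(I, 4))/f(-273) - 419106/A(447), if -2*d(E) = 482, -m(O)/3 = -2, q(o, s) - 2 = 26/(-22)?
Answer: -228060421/37672 ≈ -6053.8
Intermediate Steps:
q(o, s) = 9/11 (q(o, s) = 2 + 26/(-22) = 2 + 26*(-1/22) = 2 - 13/11 = 9/11)
m(O) = 6 (m(O) = -3*(-2) = 6)
M(p, c) = 24 - 8*p
f(u) = 136 (f(u) = 24 - 8*(-14) = 24 + 112 = 136)
A(x) = 277/4 (A(x) = -2 + (284 + x/x)/4 = -2 + (284 + 1)/4 = -2 + (1/4)*285 = -2 + 285/4 = 277/4)
d(E) = -241 (d(E) = -1/2*482 = -241)
d(q(I, 4))/f(-273) - 419106/A(447) = -241/136 - 419106/277/4 = -241*1/136 - 419106*4/277 = -241/136 - 1676424/277 = -228060421/37672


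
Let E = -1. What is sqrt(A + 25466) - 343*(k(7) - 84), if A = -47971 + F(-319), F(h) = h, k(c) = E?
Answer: 29155 + 6*I*sqrt(634) ≈ 29155.0 + 151.08*I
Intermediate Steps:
k(c) = -1
A = -48290 (A = -47971 - 319 = -48290)
sqrt(A + 25466) - 343*(k(7) - 84) = sqrt(-48290 + 25466) - 343*(-1 - 84) = sqrt(-22824) - 343*(-85) = 6*I*sqrt(634) - 1*(-29155) = 6*I*sqrt(634) + 29155 = 29155 + 6*I*sqrt(634)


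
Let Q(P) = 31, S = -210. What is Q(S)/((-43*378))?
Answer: -31/16254 ≈ -0.0019072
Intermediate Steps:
Q(S)/((-43*378)) = 31/((-43*378)) = 31/(-16254) = 31*(-1/16254) = -31/16254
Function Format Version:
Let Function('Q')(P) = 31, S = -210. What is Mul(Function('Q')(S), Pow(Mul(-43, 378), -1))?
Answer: Rational(-31, 16254) ≈ -0.0019072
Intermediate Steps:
Mul(Function('Q')(S), Pow(Mul(-43, 378), -1)) = Mul(31, Pow(Mul(-43, 378), -1)) = Mul(31, Pow(-16254, -1)) = Mul(31, Rational(-1, 16254)) = Rational(-31, 16254)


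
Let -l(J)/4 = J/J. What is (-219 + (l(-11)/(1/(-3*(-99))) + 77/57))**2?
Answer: 6419534884/3249 ≈ 1.9759e+6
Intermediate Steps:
l(J) = -4 (l(J) = -4*J/J = -4*1 = -4)
(-219 + (l(-11)/(1/(-3*(-99))) + 77/57))**2 = (-219 + (-4*(-3*(-99)) + 77/57))**2 = (-219 + (-4/(1/297) + 77*(1/57)))**2 = (-219 + (-4/1/297 + 77/57))**2 = (-219 + (-4*297 + 77/57))**2 = (-219 + (-1188 + 77/57))**2 = (-219 - 67639/57)**2 = (-80122/57)**2 = 6419534884/3249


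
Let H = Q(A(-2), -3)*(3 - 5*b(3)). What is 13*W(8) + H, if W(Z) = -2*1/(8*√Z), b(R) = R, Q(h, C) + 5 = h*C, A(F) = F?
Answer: -12 - 13*√2/16 ≈ -13.149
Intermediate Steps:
Q(h, C) = -5 + C*h (Q(h, C) = -5 + h*C = -5 + C*h)
W(Z) = -1/(4*√Z)
H = -12 (H = (-5 - 3*(-2))*(3 - 5*3) = (-5 + 6)*(3 - 15) = 1*(-12) = -12)
13*W(8) + H = 13*(-√2/16) - 12 = -13*√2/16 - 12 = -12 - 13*√2/16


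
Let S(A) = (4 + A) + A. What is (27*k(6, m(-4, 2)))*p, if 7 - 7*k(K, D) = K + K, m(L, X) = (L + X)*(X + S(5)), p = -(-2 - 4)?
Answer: -810/7 ≈ -115.71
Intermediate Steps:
S(A) = 4 + 2*A
p = 6 (p = -1*(-6) = 6)
m(L, X) = (14 + X)*(L + X) (m(L, X) = (L + X)*(X + (4 + 2*5)) = (L + X)*(X + (4 + 10)) = (L + X)*(X + 14) = (L + X)*(14 + X) = (14 + X)*(L + X))
k(K, D) = 1 - 2*K/7 (k(K, D) = 1 - (K + K)/7 = 1 - 2*K/7)
(27*k(6, m(-4, 2)))*p = (27*(1 - 2/7*6))*6 = (27*(1 - 12/7))*6 = (27*(-5/7))*6 = -135/7*6 = -810/7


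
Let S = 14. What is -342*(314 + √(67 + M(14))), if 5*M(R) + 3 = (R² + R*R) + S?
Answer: -107388 - 1026*√410/5 ≈ -1.1154e+5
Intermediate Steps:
M(R) = 11/5 + 2*R²/5 (M(R) = -⅗ + ((R² + R*R) + 14)/5 = -⅗ + ((R² + R²) + 14)/5 = -⅗ + (2*R² + 14)/5 = -⅗ + (14 + 2*R²)/5 = -⅗ + (14/5 + 2*R²/5) = 11/5 + 2*R²/5)
-342*(314 + √(67 + M(14))) = -342*(314 + √(67 + (11/5 + (⅖)*14²))) = -342*(314 + √(67 + (11/5 + (⅖)*196))) = -342*(314 + √(67 + (11/5 + 392/5))) = -342*(314 + √(67 + 403/5)) = -342*(314 + √(738/5)) = -342*(314 + 3*√410/5) = -107388 - 1026*√410/5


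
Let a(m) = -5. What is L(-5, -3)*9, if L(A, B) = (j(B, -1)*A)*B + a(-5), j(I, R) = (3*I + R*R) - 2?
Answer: -1395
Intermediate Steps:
j(I, R) = -2 + R² + 3*I (j(I, R) = (3*I + R²) - 2 = (R² + 3*I) - 2 = -2 + R² + 3*I)
L(A, B) = -5 + A*B*(-1 + 3*B) (L(A, B) = ((-2 + (-1)² + 3*B)*A)*B - 5 = ((-2 + 1 + 3*B)*A)*B - 5 = ((-1 + 3*B)*A)*B - 5 = (A*(-1 + 3*B))*B - 5 = A*B*(-1 + 3*B) - 5 = -5 + A*B*(-1 + 3*B))
L(-5, -3)*9 = (-5 - 5*(-3)*(-1 + 3*(-3)))*9 = (-5 - 5*(-3)*(-1 - 9))*9 = (-5 - 5*(-3)*(-10))*9 = (-5 - 150)*9 = -155*9 = -1395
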